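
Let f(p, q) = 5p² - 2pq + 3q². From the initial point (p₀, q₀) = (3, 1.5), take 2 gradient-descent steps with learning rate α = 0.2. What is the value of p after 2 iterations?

∇f = (10p - 2q, -2p + 6q)
(p₁, q₁) = (3, 1.5) − 0.2·(27, 3) = (-2.4, 0.9)
(p₂, q₂) = (-2.4, 0.9) − 0.2·(-25.8, 10.2) = (2.76, -1.14)
p = 2.76

2.76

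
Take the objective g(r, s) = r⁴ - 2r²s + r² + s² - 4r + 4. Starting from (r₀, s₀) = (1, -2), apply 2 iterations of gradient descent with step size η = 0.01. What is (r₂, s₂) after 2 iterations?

∇g = (4r³ - 4rs + 2r - 4, -2r² + 2s)
(r₁, s₁) = (1, -2) − 0.01·(10, -6) = (0.9, -1.94)
(r₂, s₂) = (0.9, -1.94) − 0.01·(7.7, -5.5) = (0.823, -1.885)

(0.823, -1.885)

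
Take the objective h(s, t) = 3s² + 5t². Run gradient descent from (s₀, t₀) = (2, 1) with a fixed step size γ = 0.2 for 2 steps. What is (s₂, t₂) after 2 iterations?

∇h = (6s, 10t)
Step 1: at (2, 1), ∇h = (12, 10) → (2, 1) − 0.2·(12, 10) = (-0.4, -1)
Step 2: at (-0.4, -1), ∇h = (-2.4, -10) → (-0.4, -1) − 0.2·(-2.4, -10) = (0.08, 1)

(0.08, 1)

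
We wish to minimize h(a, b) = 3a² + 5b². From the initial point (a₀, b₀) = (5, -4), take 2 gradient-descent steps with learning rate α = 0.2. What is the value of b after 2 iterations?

-4

∇h = (6a, 10b)
(a₁, b₁) = (5, -4) − 0.2·(30, -40) = (-1, 4)
(a₂, b₂) = (-1, 4) − 0.2·(-6, 40) = (0.2, -4)
b = -4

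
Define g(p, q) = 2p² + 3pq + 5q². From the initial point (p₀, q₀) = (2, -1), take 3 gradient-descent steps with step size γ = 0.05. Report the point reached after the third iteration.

∇g = (4p + 3q, 3p + 10q)
Step 1: at (2, -1), ∇g = (5, -4) → (2, -1) − 0.05·(5, -4) = (1.75, -0.8)
Step 2: at (1.75, -0.8), ∇g = (4.6, -2.75) → (1.75, -0.8) − 0.05·(4.6, -2.75) = (1.52, -0.6625)
Step 3: at (1.52, -0.6625), ∇g = (4.0925, -2.065) → (1.52, -0.6625) − 0.05·(4.0925, -2.065) = (1.315375, -0.55925)

(1.315375, -0.55925)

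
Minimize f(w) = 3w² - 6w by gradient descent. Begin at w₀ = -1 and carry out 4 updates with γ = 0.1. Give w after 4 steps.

0.9488

f′(w) = 6w - 6
Step 1: f′(-1) = -12; w₁ = -1 − 0.1·(-12) = 0.2
Step 2: f′(0.2) = -4.8; w₂ = 0.2 − 0.1·(-4.8) = 0.68
Step 3: f′(0.68) = -1.92; w₃ = 0.68 − 0.1·(-1.92) = 0.872
Step 4: f′(0.872) = -0.768; w₄ = 0.872 − 0.1·(-0.768) = 0.9488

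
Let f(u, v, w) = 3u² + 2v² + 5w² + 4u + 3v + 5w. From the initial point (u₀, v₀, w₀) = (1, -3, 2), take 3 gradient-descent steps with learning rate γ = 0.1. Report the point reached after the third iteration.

∇f = (6u + 4, 4v + 3, 10w + 5)
(u₁, v₁, w₁) = (1, -3, 2) − 0.1·(10, -9, 25) = (0, -2.1, -0.5)
(u₂, v₂, w₂) = (0, -2.1, -0.5) − 0.1·(4, -5.4, 0) = (-0.4, -1.56, -0.5)
(u₃, v₃, w₃) = (-0.4, -1.56, -0.5) − 0.1·(1.6, -3.24, 0) = (-0.56, -1.236, -0.5)

(-0.56, -1.236, -0.5)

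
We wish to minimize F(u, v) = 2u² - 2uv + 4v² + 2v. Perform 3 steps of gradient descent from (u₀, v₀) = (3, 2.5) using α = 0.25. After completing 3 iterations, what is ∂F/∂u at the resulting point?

8.25

∇F = (4u - 2v, -2u + 8v + 2)
(u₁, v₁) = (3, 2.5) − 0.25·(7, 16) = (1.25, -1.5)
(u₂, v₂) = (1.25, -1.5) − 0.25·(8, -12.5) = (-0.75, 1.625)
(u₃, v₃) = (-0.75, 1.625) − 0.25·(-6.25, 16.5) = (0.8125, -2.5)
∂F/∂u at (0.8125, -2.5) = 8.25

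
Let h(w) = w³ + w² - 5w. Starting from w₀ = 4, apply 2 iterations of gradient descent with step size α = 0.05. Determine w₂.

1.239625

h′(w) = 3w² + 2w - 5
w₁ = 4 − 0.05·51 = 1.45
w₂ = 1.45 − 0.05·4.2075 = 1.239625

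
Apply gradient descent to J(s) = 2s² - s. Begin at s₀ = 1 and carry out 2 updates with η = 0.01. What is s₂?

0.9412

J′(s) = 4s - 1
s₁ = 1 − 0.01·3 = 0.97
s₂ = 0.97 − 0.01·2.88 = 0.9412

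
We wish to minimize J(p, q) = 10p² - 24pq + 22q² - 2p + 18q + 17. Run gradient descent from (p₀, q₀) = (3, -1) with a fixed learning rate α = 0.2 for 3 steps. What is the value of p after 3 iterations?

-1411.64

∇J = (20p - 24q - 2, -24p + 44q + 18)
Step 1: at (3, -1), ∇J = (82, -98) → (3, -1) − 0.2·(82, -98) = (-13.4, 18.6)
Step 2: at (-13.4, 18.6), ∇J = (-716.4, 1158) → (-13.4, 18.6) − 0.2·(-716.4, 1158) = (129.88, -213)
Step 3: at (129.88, -213), ∇J = (7707.6, -12471.12) → (129.88, -213) − 0.2·(7707.6, -12471.12) = (-1411.64, 2281.224)
p = -1411.64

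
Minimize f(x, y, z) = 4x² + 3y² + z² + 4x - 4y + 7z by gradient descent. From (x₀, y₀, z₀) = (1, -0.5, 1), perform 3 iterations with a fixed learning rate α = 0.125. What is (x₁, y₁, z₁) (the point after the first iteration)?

(-0.5, 0.375, -0.125)

∇f = (8x + 4, 6y - 4, 2z + 7)
(x₁, y₁, z₁) = (1, -0.5, 1) − 0.125·(12, -7, 9) = (-0.5, 0.375, -0.125)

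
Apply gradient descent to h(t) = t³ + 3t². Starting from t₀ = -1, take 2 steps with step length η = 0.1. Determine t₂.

-0.427

h′(t) = 3t² + 6t
t₁ = -1 − 0.1·(-3) = -0.7
t₂ = -0.7 − 0.1·(-2.73) = -0.427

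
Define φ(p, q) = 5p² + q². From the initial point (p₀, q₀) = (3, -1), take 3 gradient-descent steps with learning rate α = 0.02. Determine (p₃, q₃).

∇φ = (10p, 2q)
Step 1: at (3, -1), ∇φ = (30, -2) → (3, -1) − 0.02·(30, -2) = (2.4, -0.96)
Step 2: at (2.4, -0.96), ∇φ = (24, -1.92) → (2.4, -0.96) − 0.02·(24, -1.92) = (1.92, -0.9216)
Step 3: at (1.92, -0.9216), ∇φ = (19.2, -1.8432) → (1.92, -0.9216) − 0.02·(19.2, -1.8432) = (1.536, -0.884736)

(1.536, -0.884736)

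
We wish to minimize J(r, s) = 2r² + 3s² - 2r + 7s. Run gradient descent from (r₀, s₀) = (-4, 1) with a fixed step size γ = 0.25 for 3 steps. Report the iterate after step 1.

∇J = (4r - 2, 6s + 7)
(r₁, s₁) = (-4, 1) − 0.25·(-18, 13) = (0.5, -2.25)

(0.5, -2.25)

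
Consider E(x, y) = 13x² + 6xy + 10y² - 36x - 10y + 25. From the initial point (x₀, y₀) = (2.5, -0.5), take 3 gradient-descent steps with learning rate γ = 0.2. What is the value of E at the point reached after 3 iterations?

94390.091856

∇E = (26x + 6y - 36, 6x + 20y - 10)
Step 1: at (2.5, -0.5), ∇E = (26, -5) → (2.5, -0.5) − 0.2·(26, -5) = (-2.7, 0.5)
Step 2: at (-2.7, 0.5), ∇E = (-103.2, -16.2) → (-2.7, 0.5) − 0.2·(-103.2, -16.2) = (17.94, 3.74)
Step 3: at (17.94, 3.74), ∇E = (452.88, 172.44) → (17.94, 3.74) − 0.2·(452.88, 172.44) = (-72.636, -30.748)
E(-72.636, -30.748) = 94390.091856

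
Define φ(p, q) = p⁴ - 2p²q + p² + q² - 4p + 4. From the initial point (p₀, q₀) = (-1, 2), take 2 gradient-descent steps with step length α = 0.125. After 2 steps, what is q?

∇φ = (4p³ - 4pq + 2p - 4, -2p² + 2q)
(p₁, q₁) = (-1, 2) − 0.125·(-2, 2) = (-0.75, 1.75)
(p₂, q₂) = (-0.75, 1.75) − 0.125·(-1.9375, 2.375) = (-0.5078125, 1.453125)
q = 1.453125

1.453125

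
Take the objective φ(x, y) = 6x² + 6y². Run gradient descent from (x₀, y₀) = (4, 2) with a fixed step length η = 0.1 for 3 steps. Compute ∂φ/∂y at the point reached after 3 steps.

-0.192

∇φ = (12x, 12y)
Step 1: at (4, 2), ∇φ = (48, 24) → (4, 2) − 0.1·(48, 24) = (-0.8, -0.4)
Step 2: at (-0.8, -0.4), ∇φ = (-9.6, -4.8) → (-0.8, -0.4) − 0.1·(-9.6, -4.8) = (0.16, 0.08)
Step 3: at (0.16, 0.08), ∇φ = (1.92, 0.96) → (0.16, 0.08) − 0.1·(1.92, 0.96) = (-0.032, -0.016)
∂φ/∂y at (-0.032, -0.016) = -0.192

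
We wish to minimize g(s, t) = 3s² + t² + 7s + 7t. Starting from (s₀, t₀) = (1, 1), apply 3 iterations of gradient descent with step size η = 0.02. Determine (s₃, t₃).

∇g = (6s + 7, 2t + 7)
Step 1: at (1, 1), ∇g = (13, 9) → (1, 1) − 0.02·(13, 9) = (0.74, 0.82)
Step 2: at (0.74, 0.82), ∇g = (11.44, 8.64) → (0.74, 0.82) − 0.02·(11.44, 8.64) = (0.5112, 0.6472)
Step 3: at (0.5112, 0.6472), ∇g = (10.0672, 8.2944) → (0.5112, 0.6472) − 0.02·(10.0672, 8.2944) = (0.309856, 0.481312)

(0.309856, 0.481312)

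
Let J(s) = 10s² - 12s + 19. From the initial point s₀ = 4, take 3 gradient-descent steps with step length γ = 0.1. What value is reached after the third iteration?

J′(s) = 20s - 12
Step 1: J′(4) = 68; s₁ = 4 − 0.1·68 = -2.8
Step 2: J′(-2.8) = -68; s₂ = -2.8 − 0.1·(-68) = 4
Step 3: J′(4) = 68; s₃ = 4 − 0.1·68 = -2.8

-2.8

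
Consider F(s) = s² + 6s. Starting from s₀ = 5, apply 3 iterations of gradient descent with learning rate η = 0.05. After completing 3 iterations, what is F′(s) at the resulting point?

11.664

F′(s) = 2s + 6
Step 1: F′(5) = 16; s₁ = 5 − 0.05·16 = 4.2
Step 2: F′(4.2) = 14.4; s₂ = 4.2 − 0.05·14.4 = 3.48
Step 3: F′(3.48) = 12.96; s₃ = 3.48 − 0.05·12.96 = 2.832
F′(s) at (2.832) = 11.664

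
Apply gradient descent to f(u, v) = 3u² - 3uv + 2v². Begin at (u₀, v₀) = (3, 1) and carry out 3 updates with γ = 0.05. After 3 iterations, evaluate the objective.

∇f = (6u - 3v, -3u + 4v)
Step 1: at (3, 1), ∇f = (15, -5) → (3, 1) − 0.05·(15, -5) = (2.25, 1.25)
Step 2: at (2.25, 1.25), ∇f = (9.75, -1.75) → (2.25, 1.25) − 0.05·(9.75, -1.75) = (1.7625, 1.3375)
Step 3: at (1.7625, 1.3375), ∇f = (6.5625, 0.0625) → (1.7625, 1.3375) − 0.05·(6.5625, 0.0625) = (1.434375, 1.334375)
f(1.434375, 1.334375) = 3.99142578125

3.99142578125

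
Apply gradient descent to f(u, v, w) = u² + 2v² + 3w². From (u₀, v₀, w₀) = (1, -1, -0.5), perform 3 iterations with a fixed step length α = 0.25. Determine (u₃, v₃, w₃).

(0.125, 0, 0.0625)

∇f = (2u, 4v, 6w)
Step 1: at (1, -1, -0.5), ∇f = (2, -4, -3) → (1, -1, -0.5) − 0.25·(2, -4, -3) = (0.5, 0, 0.25)
Step 2: at (0.5, 0, 0.25), ∇f = (1, 0, 1.5) → (0.5, 0, 0.25) − 0.25·(1, 0, 1.5) = (0.25, 0, -0.125)
Step 3: at (0.25, 0, -0.125), ∇f = (0.5, 0, -0.75) → (0.25, 0, -0.125) − 0.25·(0.5, 0, -0.75) = (0.125, 0, 0.0625)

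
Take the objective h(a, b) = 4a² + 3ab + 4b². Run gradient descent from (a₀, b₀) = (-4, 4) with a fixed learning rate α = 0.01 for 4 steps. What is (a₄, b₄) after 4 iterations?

∇h = (8a + 3b, 3a + 8b)
Step 1: at (-4, 4), ∇h = (-20, 20) → (-4, 4) − 0.01·(-20, 20) = (-3.8, 3.8)
Step 2: at (-3.8, 3.8), ∇h = (-19, 19) → (-3.8, 3.8) − 0.01·(-19, 19) = (-3.61, 3.61)
Step 3: at (-3.61, 3.61), ∇h = (-18.05, 18.05) → (-3.61, 3.61) − 0.01·(-18.05, 18.05) = (-3.4295, 3.4295)
Step 4: at (-3.4295, 3.4295), ∇h = (-17.1475, 17.1475) → (-3.4295, 3.4295) − 0.01·(-17.1475, 17.1475) = (-3.258025, 3.258025)

(-3.258025, 3.258025)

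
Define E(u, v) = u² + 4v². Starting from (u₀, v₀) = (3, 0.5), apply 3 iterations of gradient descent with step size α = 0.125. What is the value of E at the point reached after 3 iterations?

∇E = (2u, 8v)
(u₁, v₁) = (3, 0.5) − 0.125·(6, 4) = (2.25, 0)
(u₂, v₂) = (2.25, 0) − 0.125·(4.5, 0) = (1.6875, 0)
(u₃, v₃) = (1.6875, 0) − 0.125·(3.375, 0) = (1.265625, 0)
E(1.265625, 0) = 1.601806640625

1.601806640625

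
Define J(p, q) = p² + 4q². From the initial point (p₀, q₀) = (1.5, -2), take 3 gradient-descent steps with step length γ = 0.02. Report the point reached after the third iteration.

(1.327104, -1.185408)

∇J = (2p, 8q)
Step 1: at (1.5, -2), ∇J = (3, -16) → (1.5, -2) − 0.02·(3, -16) = (1.44, -1.68)
Step 2: at (1.44, -1.68), ∇J = (2.88, -13.44) → (1.44, -1.68) − 0.02·(2.88, -13.44) = (1.3824, -1.4112)
Step 3: at (1.3824, -1.4112), ∇J = (2.7648, -11.2896) → (1.3824, -1.4112) − 0.02·(2.7648, -11.2896) = (1.327104, -1.185408)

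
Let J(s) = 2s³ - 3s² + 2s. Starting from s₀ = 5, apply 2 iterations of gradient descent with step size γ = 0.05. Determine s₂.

-1.893

J′(s) = 6s² - 6s + 2
s₁ = 5 − 0.05·122 = -1.1
s₂ = -1.1 − 0.05·15.86 = -1.893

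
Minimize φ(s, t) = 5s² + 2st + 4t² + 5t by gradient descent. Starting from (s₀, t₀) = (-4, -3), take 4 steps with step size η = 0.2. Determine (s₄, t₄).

∇φ = (10s + 2t, 2s + 8t + 5)
Step 1: at (-4, -3), ∇φ = (-46, -27) → (-4, -3) − 0.2·(-46, -27) = (5.2, 2.4)
Step 2: at (5.2, 2.4), ∇φ = (56.8, 34.6) → (5.2, 2.4) − 0.2·(56.8, 34.6) = (-6.16, -4.52)
Step 3: at (-6.16, -4.52), ∇φ = (-70.64, -43.48) → (-6.16, -4.52) − 0.2·(-70.64, -43.48) = (7.968, 4.176)
Step 4: at (7.968, 4.176), ∇φ = (88.032, 54.344) → (7.968, 4.176) − 0.2·(88.032, 54.344) = (-9.6384, -6.6928)

(-9.6384, -6.6928)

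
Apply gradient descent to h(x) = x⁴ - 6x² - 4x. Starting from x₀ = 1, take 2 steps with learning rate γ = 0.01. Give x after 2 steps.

1.23820288

h′(x) = 4x³ - 12x - 4
x₁ = 1 − 0.01·(-12) = 1.12
x₂ = 1.12 − 0.01·(-11.820288) = 1.23820288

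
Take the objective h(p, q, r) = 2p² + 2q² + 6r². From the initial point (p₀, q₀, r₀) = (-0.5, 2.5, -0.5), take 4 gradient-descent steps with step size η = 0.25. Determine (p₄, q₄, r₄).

∇h = (4p, 4q, 12r)
Step 1: at (-0.5, 2.5, -0.5), ∇h = (-2, 10, -6) → (-0.5, 2.5, -0.5) − 0.25·(-2, 10, -6) = (0, 0, 1)
Step 2: at (0, 0, 1), ∇h = (0, 0, 12) → (0, 0, 1) − 0.25·(0, 0, 12) = (0, 0, -2)
Step 3: at (0, 0, -2), ∇h = (0, 0, -24) → (0, 0, -2) − 0.25·(0, 0, -24) = (0, 0, 4)
Step 4: at (0, 0, 4), ∇h = (0, 0, 48) → (0, 0, 4) − 0.25·(0, 0, 48) = (0, 0, -8)

(0, 0, -8)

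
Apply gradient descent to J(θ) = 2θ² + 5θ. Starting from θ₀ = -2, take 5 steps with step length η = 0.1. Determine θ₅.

-1.30832

J′(θ) = 4θ + 5
θ₁ = -2 − 0.1·(-3) = -1.7
θ₂ = -1.7 − 0.1·(-1.8) = -1.52
θ₃ = -1.52 − 0.1·(-1.08) = -1.412
θ₄ = -1.412 − 0.1·(-0.648) = -1.3472
θ₅ = -1.3472 − 0.1·(-0.3888) = -1.30832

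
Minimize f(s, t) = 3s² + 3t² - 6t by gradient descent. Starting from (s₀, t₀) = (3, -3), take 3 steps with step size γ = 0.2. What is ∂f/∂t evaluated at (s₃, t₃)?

0.192

∇f = (6s, 6t - 6)
Step 1: at (3, -3), ∇f = (18, -24) → (3, -3) − 0.2·(18, -24) = (-0.6, 1.8)
Step 2: at (-0.6, 1.8), ∇f = (-3.6, 4.8) → (-0.6, 1.8) − 0.2·(-3.6, 4.8) = (0.12, 0.84)
Step 3: at (0.12, 0.84), ∇f = (0.72, -0.96) → (0.12, 0.84) − 0.2·(0.72, -0.96) = (-0.024, 1.032)
∂f/∂t at (-0.024, 1.032) = 0.192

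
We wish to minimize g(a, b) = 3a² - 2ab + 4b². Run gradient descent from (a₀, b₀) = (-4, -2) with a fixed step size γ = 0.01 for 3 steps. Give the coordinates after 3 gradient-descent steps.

∇g = (6a - 2b, -2a + 8b)
Step 1: at (-4, -2), ∇g = (-20, -8) → (-4, -2) − 0.01·(-20, -8) = (-3.8, -1.92)
Step 2: at (-3.8, -1.92), ∇g = (-18.96, -7.76) → (-3.8, -1.92) − 0.01·(-18.96, -7.76) = (-3.6104, -1.8424)
Step 3: at (-3.6104, -1.8424), ∇g = (-17.9776, -7.5184) → (-3.6104, -1.8424) − 0.01·(-17.9776, -7.5184) = (-3.430624, -1.767216)

(-3.430624, -1.767216)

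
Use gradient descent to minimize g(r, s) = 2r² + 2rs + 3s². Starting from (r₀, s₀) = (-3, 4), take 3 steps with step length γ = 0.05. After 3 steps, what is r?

-2.285

∇g = (4r + 2s, 2r + 6s)
Step 1: at (-3, 4), ∇g = (-4, 18) → (-3, 4) − 0.05·(-4, 18) = (-2.8, 3.1)
Step 2: at (-2.8, 3.1), ∇g = (-5, 13) → (-2.8, 3.1) − 0.05·(-5, 13) = (-2.55, 2.45)
Step 3: at (-2.55, 2.45), ∇g = (-5.3, 9.6) → (-2.55, 2.45) − 0.05·(-5.3, 9.6) = (-2.285, 1.97)
r = -2.285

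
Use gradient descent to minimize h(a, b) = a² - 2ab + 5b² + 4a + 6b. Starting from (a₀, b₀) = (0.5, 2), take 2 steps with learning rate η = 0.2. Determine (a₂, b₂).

∇h = (2a - 2b + 4, -2a + 10b + 6)
(a₁, b₁) = (0.5, 2) − 0.2·(1, 25) = (0.3, -3)
(a₂, b₂) = (0.3, -3) − 0.2·(10.6, -24.6) = (-1.82, 1.92)

(-1.82, 1.92)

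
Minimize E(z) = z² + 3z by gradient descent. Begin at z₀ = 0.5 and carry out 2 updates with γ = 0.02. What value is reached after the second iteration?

E′(z) = 2z + 3
z₁ = 0.5 − 0.02·4 = 0.42
z₂ = 0.42 − 0.02·3.84 = 0.3432

0.3432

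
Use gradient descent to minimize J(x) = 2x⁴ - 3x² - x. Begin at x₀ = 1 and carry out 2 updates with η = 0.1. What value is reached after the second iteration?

0.9568

J′(x) = 8x³ - 6x - 1
Step 1: J′(1) = 1; x₁ = 1 − 0.1·1 = 0.9
Step 2: J′(0.9) = -0.568; x₂ = 0.9 − 0.1·(-0.568) = 0.9568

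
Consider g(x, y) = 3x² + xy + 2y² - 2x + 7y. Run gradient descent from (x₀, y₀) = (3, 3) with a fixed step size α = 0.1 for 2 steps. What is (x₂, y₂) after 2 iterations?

∇g = (6x + y - 2, x + 4y + 7)
(x₁, y₁) = (3, 3) − 0.1·(19, 22) = (1.1, 0.8)
(x₂, y₂) = (1.1, 0.8) − 0.1·(5.4, 11.3) = (0.56, -0.33)

(0.56, -0.33)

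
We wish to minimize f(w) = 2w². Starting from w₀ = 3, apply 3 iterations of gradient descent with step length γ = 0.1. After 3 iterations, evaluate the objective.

f′(w) = 4w
w₁ = 3 − 0.1·12 = 1.8
w₂ = 1.8 − 0.1·7.2 = 1.08
w₃ = 1.08 − 0.1·4.32 = 0.648
f(0.648) = 0.839808

0.839808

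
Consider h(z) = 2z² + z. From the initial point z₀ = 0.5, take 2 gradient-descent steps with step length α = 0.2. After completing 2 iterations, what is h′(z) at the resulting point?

0.12

h′(z) = 4z + 1
z₁ = 0.5 − 0.2·3 = -0.1
z₂ = -0.1 − 0.2·0.6 = -0.22
h′(z) at (-0.22) = 0.12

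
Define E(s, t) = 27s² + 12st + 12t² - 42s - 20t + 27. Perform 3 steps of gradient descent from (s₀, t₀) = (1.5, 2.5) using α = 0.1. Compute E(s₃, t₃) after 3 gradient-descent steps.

766529.181184

∇E = (54s + 12t - 42, 12s + 24t - 20)
(s₁, t₁) = (1.5, 2.5) − 0.1·(69, 58) = (-5.4, -3.3)
(s₂, t₂) = (-5.4, -3.3) − 0.1·(-373.2, -164) = (31.92, 13.1)
(s₃, t₃) = (31.92, 13.1) − 0.1·(1838.88, 677.44) = (-151.968, -54.644)
E(-151.968, -54.644) = 766529.181184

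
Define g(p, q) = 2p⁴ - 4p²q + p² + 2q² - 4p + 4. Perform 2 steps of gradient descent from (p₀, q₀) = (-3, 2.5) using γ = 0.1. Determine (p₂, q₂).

∇g = (8p³ - 8pq + 2p - 4, -4p² + 4q)
Step 1: at (-3, 2.5), ∇g = (-166, -26) → (-3, 2.5) − 0.1·(-166, -26) = (13.6, 5.1)
Step 2: at (13.6, 5.1), ∇g = (19591.968, -719.44) → (13.6, 5.1) − 0.1·(19591.968, -719.44) = (-1945.5968, 77.044)

(-1945.5968, 77.044)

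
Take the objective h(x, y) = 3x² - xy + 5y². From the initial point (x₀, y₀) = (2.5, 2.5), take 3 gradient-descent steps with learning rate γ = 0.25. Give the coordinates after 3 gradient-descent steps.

∇h = (6x - y, -x + 10y)
Step 1: at (2.5, 2.5), ∇h = (12.5, 22.5) → (2.5, 2.5) − 0.25·(12.5, 22.5) = (-0.625, -3.125)
Step 2: at (-0.625, -3.125), ∇h = (-0.625, -30.625) → (-0.625, -3.125) − 0.25·(-0.625, -30.625) = (-0.46875, 4.53125)
Step 3: at (-0.46875, 4.53125), ∇h = (-7.34375, 45.78125) → (-0.46875, 4.53125) − 0.25·(-7.34375, 45.78125) = (1.3671875, -6.9140625)

(1.3671875, -6.9140625)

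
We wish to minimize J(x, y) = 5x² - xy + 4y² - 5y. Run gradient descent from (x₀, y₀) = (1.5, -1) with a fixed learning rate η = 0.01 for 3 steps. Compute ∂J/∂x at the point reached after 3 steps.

∇J = (10x - y, -x + 8y - 5)
Step 1: at (1.5, -1), ∇J = (16, -14.5) → (1.5, -1) − 0.01·(16, -14.5) = (1.34, -0.855)
Step 2: at (1.34, -0.855), ∇J = (14.255, -13.18) → (1.34, -0.855) − 0.01·(14.255, -13.18) = (1.19745, -0.7232)
Step 3: at (1.19745, -0.7232), ∇J = (12.6977, -11.98305) → (1.19745, -0.7232) − 0.01·(12.6977, -11.98305) = (1.070473, -0.6033695)
∂J/∂x at (1.070473, -0.6033695) = 11.3080995

11.3080995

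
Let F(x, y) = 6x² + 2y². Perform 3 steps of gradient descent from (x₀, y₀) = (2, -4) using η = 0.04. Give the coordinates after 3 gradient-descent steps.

(0.281216, -2.370816)

∇F = (12x, 4y)
Step 1: at (2, -4), ∇F = (24, -16) → (2, -4) − 0.04·(24, -16) = (1.04, -3.36)
Step 2: at (1.04, -3.36), ∇F = (12.48, -13.44) → (1.04, -3.36) − 0.04·(12.48, -13.44) = (0.5408, -2.8224)
Step 3: at (0.5408, -2.8224), ∇F = (6.4896, -11.2896) → (0.5408, -2.8224) − 0.04·(6.4896, -11.2896) = (0.281216, -2.370816)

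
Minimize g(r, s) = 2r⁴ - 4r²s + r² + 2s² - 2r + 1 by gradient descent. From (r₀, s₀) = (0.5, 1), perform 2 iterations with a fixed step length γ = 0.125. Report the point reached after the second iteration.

∇g = (8r³ - 8rs + 2r - 2, -4r² + 4s)
(r₁, s₁) = (0.5, 1) − 0.125·(-4, 3) = (1, 0.625)
(r₂, s₂) = (1, 0.625) − 0.125·(3, -1.5) = (0.625, 0.8125)

(0.625, 0.8125)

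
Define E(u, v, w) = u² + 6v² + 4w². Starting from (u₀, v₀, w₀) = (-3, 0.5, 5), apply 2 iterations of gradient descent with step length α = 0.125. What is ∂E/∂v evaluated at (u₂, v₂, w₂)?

∇E = (2u, 12v, 8w)
(u₁, v₁, w₁) = (-3, 0.5, 5) − 0.125·(-6, 6, 40) = (-2.25, -0.25, 0)
(u₂, v₂, w₂) = (-2.25, -0.25, 0) − 0.125·(-4.5, -3, 0) = (-1.6875, 0.125, 0)
∂E/∂v at (-1.6875, 0.125, 0) = 1.5

1.5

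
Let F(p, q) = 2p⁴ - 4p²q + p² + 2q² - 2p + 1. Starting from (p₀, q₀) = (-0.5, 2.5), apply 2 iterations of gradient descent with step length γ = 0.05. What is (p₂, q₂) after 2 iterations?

(-1.0712, 1.768)

∇F = (8p³ - 8pq + 2p - 2, -4p² + 4q)
Step 1: at (-0.5, 2.5), ∇F = (6, 9) → (-0.5, 2.5) − 0.05·(6, 9) = (-0.8, 2.05)
Step 2: at (-0.8, 2.05), ∇F = (5.424, 5.64) → (-0.8, 2.05) − 0.05·(5.424, 5.64) = (-1.0712, 1.768)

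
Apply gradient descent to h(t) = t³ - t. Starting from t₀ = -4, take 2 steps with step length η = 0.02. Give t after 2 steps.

h′(t) = 3t² - 1
t₁ = -4 − 0.02·47 = -4.94
t₂ = -4.94 − 0.02·72.2108 = -6.384216

-6.384216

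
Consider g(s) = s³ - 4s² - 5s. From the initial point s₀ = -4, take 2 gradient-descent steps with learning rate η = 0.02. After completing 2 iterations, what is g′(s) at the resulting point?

256.347075

g′(s) = 3s² - 8s - 5
Step 1: g′(-4) = 75; s₁ = -4 − 0.02·75 = -5.5
Step 2: g′(-5.5) = 129.75; s₂ = -5.5 − 0.02·129.75 = -8.095
g′(s) at (-8.095) = 256.347075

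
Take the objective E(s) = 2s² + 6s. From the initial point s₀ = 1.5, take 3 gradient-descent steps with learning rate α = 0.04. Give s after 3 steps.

0.278112

E′(s) = 4s + 6
Step 1: E′(1.5) = 12; s₁ = 1.5 − 0.04·12 = 1.02
Step 2: E′(1.02) = 10.08; s₂ = 1.02 − 0.04·10.08 = 0.6168
Step 3: E′(0.6168) = 8.4672; s₃ = 0.6168 − 0.04·8.4672 = 0.278112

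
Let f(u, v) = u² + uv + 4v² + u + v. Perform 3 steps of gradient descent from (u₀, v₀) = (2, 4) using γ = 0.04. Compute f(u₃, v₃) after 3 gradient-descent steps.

∇f = (2u + v + 1, u + 8v + 1)
Step 1: at (2, 4), ∇f = (9, 35) → (2, 4) − 0.04·(9, 35) = (1.64, 2.6)
Step 2: at (1.64, 2.6), ∇f = (6.88, 23.44) → (1.64, 2.6) − 0.04·(6.88, 23.44) = (1.3648, 1.6624)
Step 3: at (1.3648, 1.6624), ∇f = (5.392, 15.664) → (1.3648, 1.6624) − 0.04·(5.392, 15.664) = (1.14912, 1.03584)
f(1.14912, 1.03584) = 8.9875992576

8.9875992576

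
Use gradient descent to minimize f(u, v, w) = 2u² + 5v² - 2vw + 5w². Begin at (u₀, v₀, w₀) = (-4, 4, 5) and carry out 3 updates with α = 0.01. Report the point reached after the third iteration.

(-3.538944, 3.16336, 3.844832)

∇f = (4u, 10v - 2w, -2v + 10w)
Step 1: at (-4, 4, 5), ∇f = (-16, 30, 42) → (-4, 4, 5) − 0.01·(-16, 30, 42) = (-3.84, 3.7, 4.58)
Step 2: at (-3.84, 3.7, 4.58), ∇f = (-15.36, 27.84, 38.4) → (-3.84, 3.7, 4.58) − 0.01·(-15.36, 27.84, 38.4) = (-3.6864, 3.4216, 4.196)
Step 3: at (-3.6864, 3.4216, 4.196), ∇f = (-14.7456, 25.824, 35.1168) → (-3.6864, 3.4216, 4.196) − 0.01·(-14.7456, 25.824, 35.1168) = (-3.538944, 3.16336, 3.844832)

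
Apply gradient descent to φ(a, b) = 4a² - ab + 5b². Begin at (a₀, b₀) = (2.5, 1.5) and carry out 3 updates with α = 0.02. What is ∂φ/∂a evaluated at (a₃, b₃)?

∇φ = (8a - b, -a + 10b)
Step 1: at (2.5, 1.5), ∇φ = (18.5, 12.5) → (2.5, 1.5) − 0.02·(18.5, 12.5) = (2.13, 1.25)
Step 2: at (2.13, 1.25), ∇φ = (15.79, 10.37) → (2.13, 1.25) − 0.02·(15.79, 10.37) = (1.8142, 1.0426)
Step 3: at (1.8142, 1.0426), ∇φ = (13.471, 8.6118) → (1.8142, 1.0426) − 0.02·(13.471, 8.6118) = (1.54478, 0.870364)
∂φ/∂a at (1.54478, 0.870364) = 11.487876

11.487876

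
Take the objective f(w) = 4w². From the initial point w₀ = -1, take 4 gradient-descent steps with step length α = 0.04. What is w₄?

f′(w) = 8w
Step 1: f′(-1) = -8; w₁ = -1 − 0.04·(-8) = -0.68
Step 2: f′(-0.68) = -5.44; w₂ = -0.68 − 0.04·(-5.44) = -0.4624
Step 3: f′(-0.4624) = -3.6992; w₃ = -0.4624 − 0.04·(-3.6992) = -0.314432
Step 4: f′(-0.314432) = -2.515456; w₄ = -0.314432 − 0.04·(-2.515456) = -0.21381376

-0.21381376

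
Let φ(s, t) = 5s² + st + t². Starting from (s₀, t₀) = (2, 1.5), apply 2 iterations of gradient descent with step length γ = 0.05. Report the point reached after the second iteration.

∇φ = (10s + t, s + 2t)
(s₁, t₁) = (2, 1.5) − 0.05·(21.5, 5) = (0.925, 1.25)
(s₂, t₂) = (0.925, 1.25) − 0.05·(10.5, 3.425) = (0.4, 1.07875)

(0.4, 1.07875)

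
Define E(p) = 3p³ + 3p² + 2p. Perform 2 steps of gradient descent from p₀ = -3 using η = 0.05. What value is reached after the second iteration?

-22.053125

E′(p) = 9p² + 6p + 2
Step 1: E′(-3) = 65; p₁ = -3 − 0.05·65 = -6.25
Step 2: E′(-6.25) = 316.0625; p₂ = -6.25 − 0.05·316.0625 = -22.053125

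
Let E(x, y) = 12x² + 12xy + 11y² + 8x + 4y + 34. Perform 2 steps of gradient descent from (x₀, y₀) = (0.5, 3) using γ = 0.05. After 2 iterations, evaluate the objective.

∇E = (24x + 12y + 8, 12x + 22y + 4)
Step 1: at (0.5, 3), ∇E = (56, 76) → (0.5, 3) − 0.05·(56, 76) = (-2.3, -0.8)
Step 2: at (-2.3, -0.8), ∇E = (-56.8, -41.2) → (-2.3, -0.8) − 0.05·(-56.8, -41.2) = (0.54, 1.26)
E(0.54, 1.26) = 72.4876

72.4876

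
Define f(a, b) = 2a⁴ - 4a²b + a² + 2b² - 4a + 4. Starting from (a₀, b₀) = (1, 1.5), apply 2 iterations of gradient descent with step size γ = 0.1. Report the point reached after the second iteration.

(0.0672, 1.804)

∇f = (8a³ - 8ab + 2a - 4, -4a² + 4b)
Step 1: at (1, 1.5), ∇f = (-6, 2) → (1, 1.5) − 0.1·(-6, 2) = (1.6, 1.3)
Step 2: at (1.6, 1.3), ∇f = (15.328, -5.04) → (1.6, 1.3) − 0.1·(15.328, -5.04) = (0.0672, 1.804)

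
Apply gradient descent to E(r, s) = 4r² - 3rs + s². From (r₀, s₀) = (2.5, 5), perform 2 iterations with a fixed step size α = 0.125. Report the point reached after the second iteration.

∇E = (8r - 3s, -3r + 2s)
Step 1: at (2.5, 5), ∇E = (5, 2.5) → (2.5, 5) − 0.125·(5, 2.5) = (1.875, 4.6875)
Step 2: at (1.875, 4.6875), ∇E = (0.9375, 3.75) → (1.875, 4.6875) − 0.125·(0.9375, 3.75) = (1.7578125, 4.21875)

(1.7578125, 4.21875)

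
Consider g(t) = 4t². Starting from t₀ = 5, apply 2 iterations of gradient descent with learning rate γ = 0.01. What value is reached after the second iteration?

g′(t) = 8t
Step 1: g′(5) = 40; t₁ = 5 − 0.01·40 = 4.6
Step 2: g′(4.6) = 36.8; t₂ = 4.6 − 0.01·36.8 = 4.232

4.232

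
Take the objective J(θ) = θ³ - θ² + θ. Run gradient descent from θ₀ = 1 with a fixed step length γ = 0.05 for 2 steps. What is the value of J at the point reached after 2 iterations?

J′(θ) = 3θ² - 2θ + 1
Step 1: J′(1) = 2; θ₁ = 1 − 0.05·2 = 0.9
Step 2: J′(0.9) = 1.63; θ₂ = 0.9 − 0.05·1.63 = 0.8185
J(0.8185) = 0.696905481625

0.696905481625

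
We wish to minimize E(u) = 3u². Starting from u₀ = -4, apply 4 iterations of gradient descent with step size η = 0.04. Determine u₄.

-1.33448704

E′(u) = 6u
u₁ = -4 − 0.04·(-24) = -3.04
u₂ = -3.04 − 0.04·(-18.24) = -2.3104
u₃ = -2.3104 − 0.04·(-13.8624) = -1.755904
u₄ = -1.755904 − 0.04·(-10.535424) = -1.33448704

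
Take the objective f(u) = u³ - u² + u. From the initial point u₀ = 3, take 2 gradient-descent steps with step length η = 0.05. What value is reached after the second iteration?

1.4985

f′(u) = 3u² - 2u + 1
u₁ = 3 − 0.05·22 = 1.9
u₂ = 1.9 − 0.05·8.03 = 1.4985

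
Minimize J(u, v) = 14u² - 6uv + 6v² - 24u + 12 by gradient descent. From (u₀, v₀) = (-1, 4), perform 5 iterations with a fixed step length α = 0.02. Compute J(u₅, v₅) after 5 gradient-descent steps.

4.464595091456

∇J = (28u - 6v - 24, -6u + 12v)
Step 1: at (-1, 4), ∇J = (-76, 54) → (-1, 4) − 0.02·(-76, 54) = (0.52, 2.92)
Step 2: at (0.52, 2.92), ∇J = (-26.96, 31.92) → (0.52, 2.92) − 0.02·(-26.96, 31.92) = (1.0592, 2.2816)
Step 3: at (1.0592, 2.2816), ∇J = (-8.032, 21.024) → (1.0592, 2.2816) − 0.02·(-8.032, 21.024) = (1.21984, 1.86112)
Step 4: at (1.21984, 1.86112), ∇J = (-1.0112, 15.0144) → (1.21984, 1.86112) − 0.02·(-1.0112, 15.0144) = (1.240064, 1.560832)
Step 5: at (1.240064, 1.560832), ∇J = (1.3568, 11.2896) → (1.240064, 1.560832) − 0.02·(1.3568, 11.2896) = (1.212928, 1.33504)
J(1.212928, 1.33504) = 4.464595091456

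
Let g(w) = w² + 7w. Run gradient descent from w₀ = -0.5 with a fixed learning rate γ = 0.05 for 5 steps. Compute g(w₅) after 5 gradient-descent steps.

-9.1118940391

g′(w) = 2w + 7
w₁ = -0.5 − 0.05·6 = -0.8
w₂ = -0.8 − 0.05·5.4 = -1.07
w₃ = -1.07 − 0.05·4.86 = -1.313
w₄ = -1.313 − 0.05·4.374 = -1.5317
w₅ = -1.5317 − 0.05·3.9366 = -1.72853
g(-1.72853) = -9.1118940391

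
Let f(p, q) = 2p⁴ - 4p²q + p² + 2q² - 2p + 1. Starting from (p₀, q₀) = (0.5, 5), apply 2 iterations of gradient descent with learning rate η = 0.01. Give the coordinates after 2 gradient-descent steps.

∇f = (8p³ - 8pq + 2p - 2, -4p² + 4q)
(p₁, q₁) = (0.5, 5) − 0.01·(-20, 19) = (0.7, 4.81)
(p₂, q₂) = (0.7, 4.81) − 0.01·(-24.792, 17.28) = (0.94792, 4.6372)

(0.94792, 4.6372)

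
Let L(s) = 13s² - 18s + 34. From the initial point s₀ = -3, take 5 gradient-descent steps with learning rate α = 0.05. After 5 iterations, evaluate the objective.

27.7702772992

L′(s) = 26s - 18
Step 1: L′(-3) = -96; s₁ = -3 − 0.05·(-96) = 1.8
Step 2: L′(1.8) = 28.8; s₂ = 1.8 − 0.05·28.8 = 0.36
Step 3: L′(0.36) = -8.64; s₃ = 0.36 − 0.05·(-8.64) = 0.792
Step 4: L′(0.792) = 2.592; s₄ = 0.792 − 0.05·2.592 = 0.6624
Step 5: L′(0.6624) = -0.7776; s₅ = 0.6624 − 0.05·(-0.7776) = 0.70128
L(0.70128) = 27.7702772992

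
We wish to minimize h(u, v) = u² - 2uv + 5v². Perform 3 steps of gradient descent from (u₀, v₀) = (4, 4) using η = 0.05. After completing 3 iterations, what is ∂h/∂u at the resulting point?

4.864

∇h = (2u - 2v, -2u + 10v)
(u₁, v₁) = (4, 4) − 0.05·(0, 32) = (4, 2.4)
(u₂, v₂) = (4, 2.4) − 0.05·(3.2, 16) = (3.84, 1.6)
(u₃, v₃) = (3.84, 1.6) − 0.05·(4.48, 8.32) = (3.616, 1.184)
∂h/∂u at (3.616, 1.184) = 4.864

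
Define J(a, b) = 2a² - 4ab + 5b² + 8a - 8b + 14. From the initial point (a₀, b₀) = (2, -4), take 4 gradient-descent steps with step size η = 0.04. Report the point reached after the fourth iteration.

∇J = (4a - 4b + 8, -4a + 10b - 8)
Step 1: at (2, -4), ∇J = (32, -56) → (2, -4) − 0.04·(32, -56) = (0.72, -1.76)
Step 2: at (0.72, -1.76), ∇J = (17.92, -28.48) → (0.72, -1.76) − 0.04·(17.92, -28.48) = (0.0032, -0.6208)
Step 3: at (0.0032, -0.6208), ∇J = (10.496, -14.2208) → (0.0032, -0.6208) − 0.04·(10.496, -14.2208) = (-0.41664, -0.051968)
Step 4: at (-0.41664, -0.051968), ∇J = (6.541312, -6.85312) → (-0.41664, -0.051968) − 0.04·(6.541312, -6.85312) = (-0.67829248, 0.2221568)

(-0.67829248, 0.2221568)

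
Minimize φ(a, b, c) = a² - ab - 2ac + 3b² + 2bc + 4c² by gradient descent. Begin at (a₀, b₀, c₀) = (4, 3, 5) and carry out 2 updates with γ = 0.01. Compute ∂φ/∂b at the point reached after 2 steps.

∇φ = (2a - b - 2c, -a + 6b + 2c, -2a + 2b + 8c)
(a₁, b₁, c₁) = (4, 3, 5) − 0.01·(-5, 24, 38) = (4.05, 2.76, 4.62)
(a₂, b₂, c₂) = (4.05, 2.76, 4.62) − 0.01·(-3.9, 21.75, 34.38) = (4.089, 2.5425, 4.2762)
∂φ/∂b at (4.089, 2.5425, 4.2762) = 19.7184

19.7184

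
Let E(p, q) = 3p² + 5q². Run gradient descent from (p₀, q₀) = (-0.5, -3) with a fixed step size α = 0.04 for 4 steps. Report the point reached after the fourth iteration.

(-0.16681088, -0.3888)

∇E = (6p, 10q)
(p₁, q₁) = (-0.5, -3) − 0.04·(-3, -30) = (-0.38, -1.8)
(p₂, q₂) = (-0.38, -1.8) − 0.04·(-2.28, -18) = (-0.2888, -1.08)
(p₃, q₃) = (-0.2888, -1.08) − 0.04·(-1.7328, -10.8) = (-0.219488, -0.648)
(p₄, q₄) = (-0.219488, -0.648) − 0.04·(-1.316928, -6.48) = (-0.16681088, -0.3888)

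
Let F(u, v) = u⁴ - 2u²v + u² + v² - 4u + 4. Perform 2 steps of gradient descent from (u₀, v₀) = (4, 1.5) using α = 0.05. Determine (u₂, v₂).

∇F = (4u³ - 4uv + 2u - 4, -2u² + 2v)
(u₁, v₁) = (4, 1.5) − 0.05·(236, -29) = (-7.8, 2.95)
(u₂, v₂) = (-7.8, 2.95) − 0.05·(-1825.768, -115.78) = (83.4884, 8.739)

(83.4884, 8.739)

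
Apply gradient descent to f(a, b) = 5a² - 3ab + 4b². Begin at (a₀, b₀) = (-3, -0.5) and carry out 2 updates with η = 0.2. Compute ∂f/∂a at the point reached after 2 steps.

-43.56

∇f = (10a - 3b, -3a + 8b)
Step 1: at (-3, -0.5), ∇f = (-28.5, 5) → (-3, -0.5) − 0.2·(-28.5, 5) = (2.7, -1.5)
Step 2: at (2.7, -1.5), ∇f = (31.5, -20.1) → (2.7, -1.5) − 0.2·(31.5, -20.1) = (-3.6, 2.52)
∂f/∂a at (-3.6, 2.52) = -43.56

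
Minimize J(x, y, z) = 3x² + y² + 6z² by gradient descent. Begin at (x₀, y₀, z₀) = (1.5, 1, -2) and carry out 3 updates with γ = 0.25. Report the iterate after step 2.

(0.375, 0.25, -8)

∇J = (6x, 2y, 12z)
Step 1: at (1.5, 1, -2), ∇J = (9, 2, -24) → (1.5, 1, -2) − 0.25·(9, 2, -24) = (-0.75, 0.5, 4)
Step 2: at (-0.75, 0.5, 4), ∇J = (-4.5, 1, 48) → (-0.75, 0.5, 4) − 0.25·(-4.5, 1, 48) = (0.375, 0.25, -8)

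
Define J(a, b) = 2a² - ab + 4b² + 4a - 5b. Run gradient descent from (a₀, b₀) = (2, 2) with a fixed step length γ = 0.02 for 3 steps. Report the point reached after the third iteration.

∇J = (4a - b + 4, -a + 8b - 5)
Step 1: at (2, 2), ∇J = (10, 9) → (2, 2) − 0.02·(10, 9) = (1.8, 1.82)
Step 2: at (1.8, 1.82), ∇J = (9.38, 7.76) → (1.8, 1.82) − 0.02·(9.38, 7.76) = (1.6124, 1.6648)
Step 3: at (1.6124, 1.6648), ∇J = (8.7848, 6.706) → (1.6124, 1.6648) − 0.02·(8.7848, 6.706) = (1.436704, 1.53068)

(1.436704, 1.53068)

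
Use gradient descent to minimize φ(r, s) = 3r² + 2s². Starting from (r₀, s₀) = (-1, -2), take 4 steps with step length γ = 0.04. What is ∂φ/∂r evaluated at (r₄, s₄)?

∇φ = (6r, 4s)
Step 1: at (-1, -2), ∇φ = (-6, -8) → (-1, -2) − 0.04·(-6, -8) = (-0.76, -1.68)
Step 2: at (-0.76, -1.68), ∇φ = (-4.56, -6.72) → (-0.76, -1.68) − 0.04·(-4.56, -6.72) = (-0.5776, -1.4112)
Step 3: at (-0.5776, -1.4112), ∇φ = (-3.4656, -5.6448) → (-0.5776, -1.4112) − 0.04·(-3.4656, -5.6448) = (-0.438976, -1.185408)
Step 4: at (-0.438976, -1.185408), ∇φ = (-2.633856, -4.741632) → (-0.438976, -1.185408) − 0.04·(-2.633856, -4.741632) = (-0.33362176, -0.99574272)
∂φ/∂r at (-0.33362176, -0.99574272) = -2.00173056

-2.00173056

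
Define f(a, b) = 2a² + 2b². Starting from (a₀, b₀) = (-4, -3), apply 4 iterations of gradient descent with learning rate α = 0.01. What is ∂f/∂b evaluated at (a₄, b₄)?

∇f = (4a, 4b)
Step 1: at (-4, -3), ∇f = (-16, -12) → (-4, -3) − 0.01·(-16, -12) = (-3.84, -2.88)
Step 2: at (-3.84, -2.88), ∇f = (-15.36, -11.52) → (-3.84, -2.88) − 0.01·(-15.36, -11.52) = (-3.6864, -2.7648)
Step 3: at (-3.6864, -2.7648), ∇f = (-14.7456, -11.0592) → (-3.6864, -2.7648) − 0.01·(-14.7456, -11.0592) = (-3.538944, -2.654208)
Step 4: at (-3.538944, -2.654208), ∇f = (-14.155776, -10.616832) → (-3.538944, -2.654208) − 0.01·(-14.155776, -10.616832) = (-3.39738624, -2.54803968)
∂f/∂b at (-3.39738624, -2.54803968) = -10.19215872

-10.19215872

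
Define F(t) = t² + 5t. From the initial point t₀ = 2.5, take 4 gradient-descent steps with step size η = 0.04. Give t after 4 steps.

F′(t) = 2t + 5
t₁ = 2.5 − 0.04·10 = 2.1
t₂ = 2.1 − 0.04·9.2 = 1.732
t₃ = 1.732 − 0.04·8.464 = 1.39344
t₄ = 1.39344 − 0.04·7.78688 = 1.0819648

1.0819648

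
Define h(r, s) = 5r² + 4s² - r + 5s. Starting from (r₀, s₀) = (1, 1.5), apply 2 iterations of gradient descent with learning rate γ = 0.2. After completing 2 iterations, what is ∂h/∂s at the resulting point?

∇h = (10r - 1, 8s + 5)
Step 1: at (1, 1.5), ∇h = (9, 17) → (1, 1.5) − 0.2·(9, 17) = (-0.8, -1.9)
Step 2: at (-0.8, -1.9), ∇h = (-9, -10.2) → (-0.8, -1.9) − 0.2·(-9, -10.2) = (1, 0.14)
∂h/∂s at (1, 0.14) = 6.12

6.12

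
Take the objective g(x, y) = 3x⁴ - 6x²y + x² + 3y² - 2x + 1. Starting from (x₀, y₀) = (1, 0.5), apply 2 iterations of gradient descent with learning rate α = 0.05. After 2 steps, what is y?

0.602

∇g = (12x³ - 12xy + 2x - 2, -6x² + 6y)
(x₁, y₁) = (1, 0.5) − 0.05·(6, -3) = (0.7, 0.65)
(x₂, y₂) = (0.7, 0.65) − 0.05·(-1.944, 0.96) = (0.7972, 0.602)
y = 0.602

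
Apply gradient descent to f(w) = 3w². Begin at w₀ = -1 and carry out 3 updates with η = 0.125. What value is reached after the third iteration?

f′(w) = 6w
Step 1: f′(-1) = -6; w₁ = -1 − 0.125·(-6) = -0.25
Step 2: f′(-0.25) = -1.5; w₂ = -0.25 − 0.125·(-1.5) = -0.0625
Step 3: f′(-0.0625) = -0.375; w₃ = -0.0625 − 0.125·(-0.375) = -0.015625

-0.015625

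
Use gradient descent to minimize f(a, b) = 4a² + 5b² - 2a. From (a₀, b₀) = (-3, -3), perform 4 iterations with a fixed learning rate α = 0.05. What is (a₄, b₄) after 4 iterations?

(-0.1712, -0.1875)

∇f = (8a - 2, 10b)
(a₁, b₁) = (-3, -3) − 0.05·(-26, -30) = (-1.7, -1.5)
(a₂, b₂) = (-1.7, -1.5) − 0.05·(-15.6, -15) = (-0.92, -0.75)
(a₃, b₃) = (-0.92, -0.75) − 0.05·(-9.36, -7.5) = (-0.452, -0.375)
(a₄, b₄) = (-0.452, -0.375) − 0.05·(-5.616, -3.75) = (-0.1712, -0.1875)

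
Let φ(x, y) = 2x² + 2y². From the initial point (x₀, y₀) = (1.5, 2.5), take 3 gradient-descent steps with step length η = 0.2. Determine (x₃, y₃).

(0.012, 0.02)

∇φ = (4x, 4y)
(x₁, y₁) = (1.5, 2.5) − 0.2·(6, 10) = (0.3, 0.5)
(x₂, y₂) = (0.3, 0.5) − 0.2·(1.2, 2) = (0.06, 0.1)
(x₃, y₃) = (0.06, 0.1) − 0.2·(0.24, 0.4) = (0.012, 0.02)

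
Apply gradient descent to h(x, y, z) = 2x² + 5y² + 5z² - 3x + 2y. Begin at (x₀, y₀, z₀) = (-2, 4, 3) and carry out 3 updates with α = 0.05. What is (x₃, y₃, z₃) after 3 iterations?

(-0.658, 0.325, 0.375)

∇h = (4x - 3, 10y + 2, 10z)
Step 1: at (-2, 4, 3), ∇h = (-11, 42, 30) → (-2, 4, 3) − 0.05·(-11, 42, 30) = (-1.45, 1.9, 1.5)
Step 2: at (-1.45, 1.9, 1.5), ∇h = (-8.8, 21, 15) → (-1.45, 1.9, 1.5) − 0.05·(-8.8, 21, 15) = (-1.01, 0.85, 0.75)
Step 3: at (-1.01, 0.85, 0.75), ∇h = (-7.04, 10.5, 7.5) → (-1.01, 0.85, 0.75) − 0.05·(-7.04, 10.5, 7.5) = (-0.658, 0.325, 0.375)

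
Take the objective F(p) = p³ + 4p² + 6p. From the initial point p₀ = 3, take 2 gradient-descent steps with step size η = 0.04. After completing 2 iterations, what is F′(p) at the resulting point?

7.604483284992

F′(p) = 3p² + 8p + 6
Step 1: F′(3) = 57; p₁ = 3 − 0.04·57 = 0.72
Step 2: F′(0.72) = 13.3152; p₂ = 0.72 − 0.04·13.3152 = 0.187392
F′(p) at (0.187392) = 7.604483284992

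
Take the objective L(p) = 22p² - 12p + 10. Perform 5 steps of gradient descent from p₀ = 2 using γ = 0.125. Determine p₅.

L′(p) = 44p - 12
p₁ = 2 − 0.125·76 = -7.5
p₂ = -7.5 − 0.125·(-342) = 35.25
p₃ = 35.25 − 0.125·1539 = -157.125
p₄ = -157.125 − 0.125·(-6925.5) = 708.5625
p₅ = 708.5625 − 0.125·31164.75 = -3187.03125

-3187.03125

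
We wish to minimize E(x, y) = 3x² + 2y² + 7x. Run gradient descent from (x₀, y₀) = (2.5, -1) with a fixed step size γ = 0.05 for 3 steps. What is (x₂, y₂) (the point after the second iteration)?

∇E = (6x + 7, 4y)
Step 1: at (2.5, -1), ∇E = (22, -4) → (2.5, -1) − 0.05·(22, -4) = (1.4, -0.8)
Step 2: at (1.4, -0.8), ∇E = (15.4, -3.2) → (1.4, -0.8) − 0.05·(15.4, -3.2) = (0.63, -0.64)

(0.63, -0.64)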